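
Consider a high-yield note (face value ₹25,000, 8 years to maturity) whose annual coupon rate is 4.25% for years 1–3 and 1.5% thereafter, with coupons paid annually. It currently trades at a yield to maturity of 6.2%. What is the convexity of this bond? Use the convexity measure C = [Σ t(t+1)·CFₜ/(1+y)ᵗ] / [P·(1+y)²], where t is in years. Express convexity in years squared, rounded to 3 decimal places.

53.692

With y = 0.062:
  t   CF        PV=CF/(1+0.062)^t    t·PV        t(t+1)·PV
  1     1,062.50     1,000.4708     1,000.4708       2,000.9416
  2     1,062.50       942.0629     1,884.1258       5,652.3775
  3     1,062.50       887.0649     2,661.1947      10,644.7786
  4       375.00       294.8039     1,179.2155       5,896.0777
  5       375.00       277.5931     1,387.9656       8,327.7933
  6       375.00       261.3871     1,568.3227      10,978.2586
  7       375.00       246.1272     1,722.8906      13,783.1245
  8    25,375.00    15,682.3058   125,458.4460   1,129,126.0143
  Σ                 19,591.8157   136,862.6316   1,186,409.3661
P = 19,591.8157.
Convexity = Σ t(t+1)·PV / [P·(1+y)²] = 1,186,409.3661 / (19,591.8157 × 1.127844) = 53.69216.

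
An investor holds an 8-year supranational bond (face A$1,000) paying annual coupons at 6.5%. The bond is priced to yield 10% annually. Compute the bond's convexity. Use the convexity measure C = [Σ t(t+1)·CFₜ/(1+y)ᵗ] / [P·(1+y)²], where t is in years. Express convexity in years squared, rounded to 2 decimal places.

With y = 0.1:
  t   CF        PV=CF/(1+0.1)^t    t·PV        t(t+1)·PV
  1        65.00        59.0909        59.0909         118.1818
  2        65.00        53.7190       107.4380         322.3140
  3        65.00        48.8355       146.5064         586.0255
  4        65.00        44.3959       177.5835         887.9175
  5        65.00        40.3599       201.7994       1,210.7966
  6        65.00        36.6908       220.1448       1,541.0138
  7        65.00        33.3553       233.4869       1,867.8956
  8     1,065.00       496.8304     3,974.6429      35,771.7859
  Σ                    813.2776     5,120.6929      42,305.9308
P = 813.2776.
Convexity = Σ t(t+1)·PV / [P·(1+y)²] = 42,305.9308 / (813.2776 × 1.210000) = 42.99095.

42.99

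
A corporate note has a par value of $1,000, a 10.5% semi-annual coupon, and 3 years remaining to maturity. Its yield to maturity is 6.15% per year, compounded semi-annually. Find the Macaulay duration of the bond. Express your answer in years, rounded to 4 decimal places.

Periodic yield y = 0.03075. Discount each cash flow and weight by its period:
  t   CF        PV=CF/(1+0.03075)^t    t·PV
  1        52.50        50.9338        50.9338
  2        52.50        49.4143        98.8286
  3        52.50        47.9401       143.8204
  4        52.50        46.5100       186.0398
  5        52.50        45.1224       225.6122
  6     1,052.50       877.6110     5,265.6658
  Σ                  1,117.5316     5,970.9006
Price P = Σ PV = 1,117.5316.
Macaulay duration = Σ(t·PV) / P = 5,970.9006 / 1,117.5316 = 5.34294 half-year periods.
In years: 5.34294 / 2 = 2.67147 years.

2.6715 years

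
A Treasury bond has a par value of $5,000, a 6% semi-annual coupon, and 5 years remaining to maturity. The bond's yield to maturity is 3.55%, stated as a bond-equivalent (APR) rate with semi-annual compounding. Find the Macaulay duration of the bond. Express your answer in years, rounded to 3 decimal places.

Periodic yield y = 0.01775. Discount each cash flow and weight by its period:
  t   CF        PV=CF/(1+0.01775)^t    t·PV
  1       150.00       147.3839       147.3839
  2       150.00       144.8135       289.6270
  3       150.00       142.2879       426.8637
  4       150.00       139.8063       559.2253
  5       150.00       137.3680       686.8402
  6       150.00       134.9723       809.8337
  7       150.00       132.6183       928.3282
  8       150.00       130.3054     1,042.4431
  9       150.00       128.0328     1,152.2952
  10    5,150.00     4,319.1284    43,191.2843
  Σ                  5,556.7169    49,234.1246
Price P = Σ PV = 5,556.7169.
Macaulay duration = Σ(t·PV) / P = 49,234.1246 / 5,556.7169 = 8.86029 half-year periods.
In years: 8.86029 / 2 = 4.43015 years.

4.430 years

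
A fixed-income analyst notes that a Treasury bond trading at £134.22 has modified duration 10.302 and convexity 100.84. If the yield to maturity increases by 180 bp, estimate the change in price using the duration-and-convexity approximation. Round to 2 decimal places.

-£22.70

Duration effect: -D_mod·Δy = -10.302 × (+0.018) = -0.185436
Convexity effect: ½·C·(Δy)² = 0.5 × 100.84 × (0.018)² = +0.01633608
ΔP/P ≈ -0.185436 + 0.01633608 = -0.16909992
ΔP ≈ 134.22 × (-0.16909992) = -22.6965912624.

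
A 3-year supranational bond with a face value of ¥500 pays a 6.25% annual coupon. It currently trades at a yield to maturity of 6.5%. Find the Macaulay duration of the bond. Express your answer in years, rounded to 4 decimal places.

Periodic yield y = 0.065. Discount each cash flow and weight by its year:
  t   CF        PV=CF/(1+0.065)^t    t·PV
  1        31.25        29.3427        29.3427
  2        31.25        27.5519        55.1037
  3       531.25       439.7948     1,319.3845
  Σ                    496.6894     1,403.8309
Price P = Σ PV = 496.6894.
Macaulay duration = Σ(t·PV) / P = 1,403.8309 / 496.6894 = 2.82638 years.

2.8264 years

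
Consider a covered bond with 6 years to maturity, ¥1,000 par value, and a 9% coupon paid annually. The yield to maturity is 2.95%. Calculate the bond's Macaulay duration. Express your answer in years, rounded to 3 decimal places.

5.050 years

Periodic yield y = 0.0295. Discount each cash flow and weight by its year:
  t   CF        PV=CF/(1+0.0295)^t    t·PV
  1        90.00        87.4211        87.4211
  2        90.00        84.9161       169.8321
  3        90.00        82.4828       247.4484
  4        90.00        80.1193       320.4772
  5        90.00        77.8235       389.1175
  6     1,090.00       915.5212     5,493.1270
  Σ                  1,328.2839     6,707.4233
Price P = Σ PV = 1,328.2839.
Macaulay duration = Σ(t·PV) / P = 6,707.4233 / 1,328.2839 = 5.04969 years.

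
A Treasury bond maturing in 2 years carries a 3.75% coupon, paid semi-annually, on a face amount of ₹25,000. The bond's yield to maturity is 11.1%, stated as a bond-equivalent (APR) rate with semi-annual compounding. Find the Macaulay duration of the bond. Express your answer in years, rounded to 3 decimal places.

Periodic yield y = 0.0555. Discount each cash flow and weight by its period:
  t   CF        PV=CF/(1+0.0555)^t    t·PV
  1       468.75       444.1023       444.1023
  2       468.75       420.7507       841.5013
  3       468.75       398.6269     1,195.8806
  4    25,468.75    20,519.8735    82,079.4941
  Σ                 21,783.3534    84,560.9784
Price P = Σ PV = 21,783.3534.
Macaulay duration = Σ(t·PV) / P = 84,560.9784 / 21,783.3534 = 3.88191 half-year periods.
In years: 3.88191 / 2 = 1.94095 years.

1.941 years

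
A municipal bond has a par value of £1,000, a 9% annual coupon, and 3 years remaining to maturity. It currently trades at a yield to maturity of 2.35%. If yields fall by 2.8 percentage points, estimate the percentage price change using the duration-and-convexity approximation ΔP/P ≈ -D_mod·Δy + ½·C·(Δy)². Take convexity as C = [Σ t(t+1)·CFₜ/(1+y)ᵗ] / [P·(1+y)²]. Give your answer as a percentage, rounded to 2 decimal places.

With y = 0.0235:
  t   CF        PV=CF/(1+0.0235)^t    t·PV        t(t+1)·PV
  1        90.00        87.9336        87.9336         175.8671
  2        90.00        85.9146       171.8291         515.4874
  3     1,090.00     1,016.6301     3,049.8903      12,199.5610
  Σ                  1,190.4782     3,309.6529      12,890.9155
P = 1,190.4782; D_Mac = 2.78010 yrs; D_mod = 2.71627 yrs; C = 10.33681.
Duration effect: -2.71627 × (-0.028) = +0.076056
Convexity effect: 0.5 × 10.33681 × (-0.028)² = +0.0040520
ΔP/P ≈ +0.076056 + 0.0040520 = +0.080108 = +8.0108%.

+8.01%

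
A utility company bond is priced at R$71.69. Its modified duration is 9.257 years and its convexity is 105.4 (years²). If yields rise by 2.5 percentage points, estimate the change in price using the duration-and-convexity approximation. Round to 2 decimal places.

Duration effect: -D_mod·Δy = -9.257 × (+0.025) = -0.231425
Convexity effect: ½·C·(Δy)² = 0.5 × 105.4 × (0.025)² = +0.0329375
ΔP/P ≈ -0.231425 + 0.0329375 = -0.1984875
ΔP ≈ 71.69 × (-0.1984875) = -14.229568875.

-R$14.23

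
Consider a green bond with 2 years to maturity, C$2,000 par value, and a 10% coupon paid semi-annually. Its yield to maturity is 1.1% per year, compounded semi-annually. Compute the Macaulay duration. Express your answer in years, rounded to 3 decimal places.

Periodic yield y = 0.0055. Discount each cash flow and weight by its period:
  t   CF        PV=CF/(1+0.0055)^t    t·PV
  1       100.00        99.4530        99.4530
  2       100.00        98.9090       197.8180
  3       100.00        98.3680       295.1040
  4     2,100.00     2,054.4283     8,217.7133
  Σ                  2,351.1583     8,810.0883
Price P = Σ PV = 2,351.1583.
Macaulay duration = Σ(t·PV) / P = 8,810.0883 / 2,351.1583 = 3.74713 half-year periods.
In years: 3.74713 / 2 = 1.87356 years.

1.874 years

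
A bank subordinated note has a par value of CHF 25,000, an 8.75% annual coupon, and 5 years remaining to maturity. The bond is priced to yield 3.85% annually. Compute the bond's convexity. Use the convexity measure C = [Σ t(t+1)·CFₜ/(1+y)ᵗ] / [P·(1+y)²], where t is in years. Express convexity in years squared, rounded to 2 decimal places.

With y = 0.0385:
  t   CF        PV=CF/(1+0.0385)^t    t·PV        t(t+1)·PV
  1     2,187.50     2,106.4035     2,106.4035       4,212.8069
  2     2,187.50     2,028.3134     4,056.6268      12,169.8804
  3     2,187.50     1,953.1183     5,859.3550      23,437.4201
  4     2,187.50     1,880.7110     7,522.8439      37,614.2194
  5    27,187.50    22,507.9929   112,539.9646     675,239.7877
  Σ                 30,476.5391   132,085.1938     752,674.1146
P = 30,476.5391.
Convexity = Σ t(t+1)·PV / [P·(1+y)²] = 752,674.1146 / (30,476.5391 × 1.078482) = 22.89962.

22.90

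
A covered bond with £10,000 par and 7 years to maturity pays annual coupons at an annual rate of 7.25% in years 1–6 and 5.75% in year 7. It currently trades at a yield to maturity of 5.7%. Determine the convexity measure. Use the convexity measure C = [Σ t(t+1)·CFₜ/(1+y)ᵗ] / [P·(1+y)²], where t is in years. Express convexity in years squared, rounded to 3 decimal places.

With y = 0.057:
  t   CF        PV=CF/(1+0.057)^t    t·PV        t(t+1)·PV
  1       725.00       685.9035       685.9035       1,371.8070
  2       725.00       648.9153     1,297.8307       3,893.4920
  3       725.00       613.9218     1,841.7654       7,367.0614
  4       725.00       580.8153     2,323.2612      11,616.3062
  5       725.00       549.4941     2,747.4707      16,484.8244
  6       725.00       519.8620     3,119.1721      21,834.2045
  7    10,575.00     7,173.9024    50,217.3169     401,738.5354
  Σ                 10,772.8145    62,232.7205     464,306.2308
P = 10,772.8145.
Convexity = Σ t(t+1)·PV / [P·(1+y)²] = 464,306.2308 / (10,772.8145 × 1.117249) = 38.57673.

38.577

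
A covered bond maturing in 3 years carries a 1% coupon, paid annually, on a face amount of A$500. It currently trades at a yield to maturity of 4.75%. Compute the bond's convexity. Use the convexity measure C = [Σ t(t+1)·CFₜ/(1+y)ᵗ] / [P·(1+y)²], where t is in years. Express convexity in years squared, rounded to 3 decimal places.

With y = 0.0475:
  t   CF        PV=CF/(1+0.0475)^t    t·PV        t(t+1)·PV
  1         5.00         4.7733         4.7733           9.5465
  2         5.00         4.5568         9.1136          27.3409
  3       505.00       439.3689     1,318.1066       5,272.4264
  Σ                    448.6990     1,331.9935       5,309.3139
P = 448.6990.
Convexity = Σ t(t+1)·PV / [P·(1+y)²] = 5,309.3139 / (448.6990 × 1.097256) = 10.78389.

10.784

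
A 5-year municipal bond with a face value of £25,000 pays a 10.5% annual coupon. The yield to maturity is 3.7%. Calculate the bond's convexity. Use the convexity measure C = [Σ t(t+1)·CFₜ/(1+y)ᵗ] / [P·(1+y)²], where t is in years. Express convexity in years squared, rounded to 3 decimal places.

22.354

With y = 0.037:
  t   CF        PV=CF/(1+0.037)^t    t·PV        t(t+1)·PV
  1     2,625.00     2,531.3404     2,531.3404       5,062.6808
  2     2,625.00     2,441.0226     4,882.0451      14,646.1354
  3     2,625.00     2,353.9273     7,061.7818      28,247.1271
  4     2,625.00     2,269.9395     9,079.7580      45,398.7900
  5    27,625.00    23,036.0761   115,180.3806     691,082.2833
  Σ                 32,632.3058   138,735.3059     784,437.0167
P = 32,632.3058.
Convexity = Σ t(t+1)·PV / [P·(1+y)²] = 784,437.0167 / (32,632.3058 × 1.075369) = 22.35387.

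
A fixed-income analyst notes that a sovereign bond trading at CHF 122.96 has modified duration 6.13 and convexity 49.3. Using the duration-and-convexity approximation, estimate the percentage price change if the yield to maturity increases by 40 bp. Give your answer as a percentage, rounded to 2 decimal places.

-2.41%

Duration effect: -D_mod·Δy = -6.13 × (+0.004) = -0.024520
Convexity effect: ½·C·(Δy)² = 0.5 × 49.3 × (0.004)² = +0.0003944
ΔP/P ≈ -0.024520 + 0.0003944 = -0.0241256
= -2.41256%.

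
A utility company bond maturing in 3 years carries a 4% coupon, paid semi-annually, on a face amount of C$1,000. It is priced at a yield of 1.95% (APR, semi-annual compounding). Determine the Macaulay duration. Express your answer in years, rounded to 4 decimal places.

2.8616 years

Periodic yield y = 0.00975. Discount each cash flow and weight by its period:
  t   CF        PV=CF/(1+0.00975)^t    t·PV
  1        20.00        19.8069        19.8069
  2        20.00        19.6156        39.2313
  3        20.00        19.4262        58.2787
  4        20.00        19.2386        76.9546
  5        20.00        19.0529        95.2644
  6     1,020.00       962.3144     5,773.8866
  Σ                  1,059.4547     6,063.4224
Price P = Σ PV = 1,059.4547.
Macaulay duration = Σ(t·PV) / P = 6,063.4224 / 1,059.4547 = 5.72315 half-year periods.
In years: 5.72315 / 2 = 2.86158 years.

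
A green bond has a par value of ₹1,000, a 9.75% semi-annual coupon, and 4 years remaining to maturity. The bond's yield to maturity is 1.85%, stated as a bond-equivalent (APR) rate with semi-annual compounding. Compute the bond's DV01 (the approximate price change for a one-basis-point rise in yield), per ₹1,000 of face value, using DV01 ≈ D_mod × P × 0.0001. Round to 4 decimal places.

₹0.4507

Periodic yield y = 0.00925.
  t   CF        PV=CF/(1+0.00925)^t    t·PV
  1        48.75        48.3032        48.3032
  2        48.75        47.8605        95.7210
  3        48.75        47.4218       142.2655
  4        48.75        46.9872       187.9488
  5        48.75        46.5566       232.7828
  6        48.75        46.1299       276.7791
  7        48.75        45.7071       319.9494
  8     1,048.75       974.2758     7,794.2063
  Σ                  1,303.2420     9,097.9561
P = 1,303.2420; D_Mac = 6.98102 half-year periods = 3.49051 yrs; D_mod = 3.45852 yrs.
DV01 ≈ 3.45852 × 1,303.2420 × 0.0001 = 0.450729.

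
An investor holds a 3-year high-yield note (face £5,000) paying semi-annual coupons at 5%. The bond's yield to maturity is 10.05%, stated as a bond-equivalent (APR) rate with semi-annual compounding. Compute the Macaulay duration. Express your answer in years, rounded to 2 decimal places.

Periodic yield y = 0.05025. Discount each cash flow and weight by its period:
  t   CF        PV=CF/(1+0.05025)^t    t·PV
  1       125.00       119.0193       119.0193
  2       125.00       113.3247       226.6494
  3       125.00       107.9026       323.7078
  4       125.00       102.7399       410.9597
  5       125.00        97.8243       489.1213
  6     5,125.00     3,818.8951    22,913.3706
  Σ                  4,359.7059    24,482.8281
Price P = Σ PV = 4,359.7059.
Macaulay duration = Σ(t·PV) / P = 24,482.8281 / 4,359.7059 = 5.61571 half-year periods.
In years: 5.61571 / 2 = 2.80785 years.

2.81 years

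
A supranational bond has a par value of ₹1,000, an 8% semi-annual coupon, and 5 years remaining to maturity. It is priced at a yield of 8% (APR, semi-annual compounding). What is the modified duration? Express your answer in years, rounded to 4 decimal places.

4.0554 years

Periodic yield y = 0.04. First find Macaulay duration:
  t   CF        PV=CF/(1+0.04)^t    t·PV
  1        40.00        38.4615        38.4615
  2        40.00        36.9822        73.9645
  3        40.00        35.5599       106.6796
  4        40.00        34.1922       136.7687
  5        40.00        32.8771       164.3854
  6        40.00        31.6126       189.6755
  7        40.00        30.3967       212.7770
  8        40.00        29.2276       233.8209
  9        40.00        28.1035       252.9312
  10    1,040.00       702.5867     7,025.8674
  Σ                  1,000.0000     8,435.3316
P = 1,000.0000; Macaulay duration = 8,435.3316 / 1,000.0000 = 8.43533 half-year periods = 4.21767 years.
Modified duration = D_Mac / (1 + y) = 4.21767 / 1.04 = 4.05545 years.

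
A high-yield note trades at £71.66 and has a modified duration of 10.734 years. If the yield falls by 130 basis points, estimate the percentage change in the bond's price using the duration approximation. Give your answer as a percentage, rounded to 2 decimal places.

Duration approximation: ΔP/P ≈ -D_mod · Δy = -10.734 × (-0.013) = +0.139542.
As a percentage: +13.9542%.

+13.95%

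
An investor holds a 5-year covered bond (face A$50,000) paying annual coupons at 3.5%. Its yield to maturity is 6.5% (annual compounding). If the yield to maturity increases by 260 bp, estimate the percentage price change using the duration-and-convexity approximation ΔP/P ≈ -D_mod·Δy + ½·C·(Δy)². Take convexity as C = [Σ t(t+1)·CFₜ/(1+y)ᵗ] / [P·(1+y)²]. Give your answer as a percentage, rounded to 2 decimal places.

With y = 0.065:
  t   CF        PV=CF/(1+0.065)^t    t·PV        t(t+1)·PV
  1     1,750.00     1,643.1925     1,643.1925       3,286.3850
  2     1,750.00     1,542.9037     3,085.8075       9,257.4225
  3     1,750.00     1,448.7359     4,346.2077      17,384.8309
  4     1,750.00     1,360.3154     5,441.2616      27,206.3082
  5    51,750.00    37,771.3333   188,856.6664   1,133,139.9987
  Σ                 43,766.4808   203,373.1358   1,190,274.9453
P = 43,766.4808; D_Mac = 4.64678 yrs; D_mod = 4.36317 yrs; C = 23.97764.
Duration effect: -4.36317 × (+0.026) = -0.113442
Convexity effect: 0.5 × 23.97764 × (0.026)² = +0.0081044
ΔP/P ≈ -0.113442 + 0.0081044 = -0.105338 = -10.5338%.

-10.53%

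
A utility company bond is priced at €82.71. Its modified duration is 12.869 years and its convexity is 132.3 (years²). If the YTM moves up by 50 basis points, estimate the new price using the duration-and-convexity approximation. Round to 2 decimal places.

€77.52

Duration effect: -D_mod·Δy = -12.869 × (+0.005) = -0.064345
Convexity effect: ½·C·(Δy)² = 0.5 × 132.3 × (0.005)² = +0.00165375
ΔP/P ≈ -0.064345 + 0.00165375 = -0.06269125
New price ≈ 82.71 × (1 - 0.06269125) = 77.5248067125.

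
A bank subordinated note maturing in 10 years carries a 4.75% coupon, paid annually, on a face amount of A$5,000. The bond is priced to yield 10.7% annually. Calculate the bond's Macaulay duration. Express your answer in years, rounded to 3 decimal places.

7.662 years

Periodic yield y = 0.107. Discount each cash flow and weight by its year:
  t   CF        PV=CF/(1+0.107)^t    t·PV
  1       237.50       214.5438       214.5438
  2       237.50       193.8065       387.6130
  3       237.50       175.0736       525.2209
  4       237.50       158.1514       632.6057
  5       237.50       142.8649       714.3244
  6       237.50       129.0559       774.3354
  7       237.50       116.5817       816.0717
  8       237.50       105.3132       842.5053
  9       237.50        95.1338       856.2046
  10    5,237.50     1,895.1685    18,951.6849
  Σ                  3,225.6934    24,715.1098
Price P = Σ PV = 3,225.6934.
Macaulay duration = Σ(t·PV) / P = 24,715.1098 / 3,225.6934 = 7.66195 years.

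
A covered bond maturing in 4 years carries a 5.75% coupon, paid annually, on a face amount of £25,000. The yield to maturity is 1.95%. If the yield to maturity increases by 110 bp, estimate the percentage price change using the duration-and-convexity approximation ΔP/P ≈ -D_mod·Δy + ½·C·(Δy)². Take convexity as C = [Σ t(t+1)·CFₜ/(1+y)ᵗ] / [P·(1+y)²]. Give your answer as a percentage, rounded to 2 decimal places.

With y = 0.0195:
  t   CF        PV=CF/(1+0.0195)^t    t·PV        t(t+1)·PV
  1     1,437.50     1,410.0049     1,410.0049       2,820.0098
  2     1,437.50     1,383.0357     2,766.0714       8,298.2142
  3     1,437.50     1,356.5824     4,069.7471      16,278.9882
  4    26,437.50    24,472.1127    97,888.4509     489,442.2543
  Σ                 28,621.7357   106,134.2742     516,839.4666
P = 28,621.7357; D_Mac = 3.70817 yrs; D_mod = 3.63724 yrs; C = 17.37342.
Duration effect: -3.63724 × (+0.011) = -0.040010
Convexity effect: 0.5 × 17.37342 × (0.011)² = +0.0010511
ΔP/P ≈ -0.040010 + 0.0010511 = -0.038959 = -3.8959%.

-3.90%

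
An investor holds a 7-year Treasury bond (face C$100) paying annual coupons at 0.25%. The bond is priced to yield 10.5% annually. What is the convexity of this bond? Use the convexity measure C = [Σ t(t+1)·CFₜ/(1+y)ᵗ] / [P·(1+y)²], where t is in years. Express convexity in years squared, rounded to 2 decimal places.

45.18

With y = 0.105:
  t   CF        PV=CF/(1+0.105)^t    t·PV        t(t+1)·PV
  1         0.25         0.2262         0.2262           0.4525
  2         0.25         0.2047         0.4095           1.2285
  3         0.25         0.1853         0.5559           2.2235
  4         0.25         0.1677         0.6707           3.3537
  5         0.25         0.1517         0.7587           4.5525
  6         0.25         0.1373         0.8240           5.7679
  7       100.25        49.8366       348.8562       2,790.8498
  Σ                     50.9096       352.3013       2,808.4283
P = 50.9096.
Convexity = Σ t(t+1)·PV / [P·(1+y)²] = 2,808.4283 / (50.9096 × 1.221025) = 45.17922.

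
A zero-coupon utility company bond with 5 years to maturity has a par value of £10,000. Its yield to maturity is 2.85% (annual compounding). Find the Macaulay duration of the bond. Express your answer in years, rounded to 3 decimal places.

A zero-coupon bond has a single cash flow at maturity, so its Macaulay duration equals its maturity: 5 years.

5.000 years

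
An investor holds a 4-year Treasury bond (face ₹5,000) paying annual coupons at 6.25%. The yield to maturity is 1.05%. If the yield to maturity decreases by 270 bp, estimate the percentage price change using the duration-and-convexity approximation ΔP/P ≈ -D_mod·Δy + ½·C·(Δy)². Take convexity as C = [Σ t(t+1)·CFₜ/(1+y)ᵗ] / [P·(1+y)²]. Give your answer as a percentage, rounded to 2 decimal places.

+10.51%

With y = 0.0105:
  t   CF        PV=CF/(1+0.0105)^t    t·PV        t(t+1)·PV
  1       312.50       309.2528       309.2528         618.5057
  2       312.50       306.0394       612.0789       1,836.2366
  3       312.50       302.8594       908.5782       3,634.3129
  4     5,312.50     5,095.1113    20,380.4450     101,902.2251
  Σ                  6,013.2629    22,210.3550     107,991.2803
P = 6,013.2629; D_Mac = 3.69356 yrs; D_mod = 3.65518 yrs; C = 17.58757.
Duration effect: -3.65518 × (-0.027) = +0.098690
Convexity effect: 0.5 × 17.58757 × (-0.027)² = +0.0064107
ΔP/P ≈ +0.098690 + 0.0064107 = +0.105101 = +10.5101%.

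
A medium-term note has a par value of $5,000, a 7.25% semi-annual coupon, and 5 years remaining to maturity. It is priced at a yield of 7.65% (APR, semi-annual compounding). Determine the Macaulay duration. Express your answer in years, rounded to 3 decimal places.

Periodic yield y = 0.03825. Discount each cash flow and weight by its period:
  t   CF        PV=CF/(1+0.03825)^t    t·PV
  1       181.25       174.5726       174.5726
  2       181.25       168.1412       336.2824
  3       181.25       161.9467       485.8402
  4       181.25       155.9805       623.9219
  5       181.25       150.2340       751.1701
  6       181.25       144.6993       868.1957
  7       181.25       139.3684       975.5791
  8       181.25       134.2340     1,073.8719
  9       181.25       129.2887     1,163.5983
  10    5,181.25     3,559.7144    35,597.1436
  Σ                  4,918.1798    42,050.1758
Price P = Σ PV = 4,918.1798.
Macaulay duration = Σ(t·PV) / P = 42,050.1758 / 4,918.1798 = 8.54995 half-year periods.
In years: 8.54995 / 2 = 4.27497 years.

4.275 years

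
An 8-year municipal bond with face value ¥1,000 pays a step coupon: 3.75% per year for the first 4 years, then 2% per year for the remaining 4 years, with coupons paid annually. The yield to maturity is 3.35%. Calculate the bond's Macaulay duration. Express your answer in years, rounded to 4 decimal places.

7.1087 years

Periodic yield y = 0.0335. Discount each cash flow and weight by its year:
  t   CF        PV=CF/(1+0.0335)^t    t·PV
  1        37.50        36.2845        36.2845
  2        37.50        35.1083        70.2167
  3        37.50        33.9703       101.9110
  4        37.50        32.8692       131.4769
  5        20.00        16.9620        84.8101
  6        20.00        16.4122        98.4733
  7        20.00        15.8802       111.1616
  8     1,020.00       783.6395     6,269.1161
  Σ                    971.1263     6,903.4500
Price P = Σ PV = 971.1263.
Macaulay duration = Σ(t·PV) / P = 6,903.4500 / 971.1263 = 7.10870 years.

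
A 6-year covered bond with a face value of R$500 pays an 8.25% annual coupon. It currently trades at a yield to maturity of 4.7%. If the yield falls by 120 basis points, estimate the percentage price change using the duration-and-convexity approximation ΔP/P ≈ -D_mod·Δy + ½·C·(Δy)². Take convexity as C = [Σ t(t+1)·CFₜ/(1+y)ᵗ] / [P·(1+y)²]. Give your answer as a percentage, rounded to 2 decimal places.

+6.02%

With y = 0.047:
  t   CF        PV=CF/(1+0.047)^t    t·PV        t(t+1)·PV
  1        41.25        39.3983        39.3983          78.7966
  2        41.25        37.6297        75.2594         225.7781
  3        41.25        35.9405       107.8214         431.2858
  4        41.25        34.3271       137.3084         686.5422
  5        41.25        32.7862       163.9308         983.5848
  6       541.25       410.8827     2,465.2960      17,257.0719
  Σ                    590.9644     2,989.0143      19,663.0594
P = 590.9644; D_Mac = 5.05786 yrs; D_mod = 4.83081 yrs; C = 30.35264.
Duration effect: -4.83081 × (-0.012) = +0.057970
Convexity effect: 0.5 × 30.35264 × (-0.012)² = +0.0021854
ΔP/P ≈ +0.057970 + 0.0021854 = +0.060155 = +6.0155%.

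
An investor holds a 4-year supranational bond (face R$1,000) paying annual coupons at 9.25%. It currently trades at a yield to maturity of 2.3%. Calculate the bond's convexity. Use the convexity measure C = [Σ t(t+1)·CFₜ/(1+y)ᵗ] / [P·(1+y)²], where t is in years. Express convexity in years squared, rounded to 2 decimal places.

With y = 0.023:
  t   CF        PV=CF/(1+0.023)^t    t·PV        t(t+1)·PV
  1        92.50        90.4203        90.4203         180.8407
  2        92.50        88.3874       176.7748         530.3245
  3        92.50        86.4002       259.2007       1,036.8026
  4     1,092.50       997.5138     3,990.0552      19,950.2759
  Σ                  1,262.7218     4,516.4510      21,698.2437
P = 1,262.7218.
Convexity = Σ t(t+1)·PV / [P·(1+y)²] = 21,698.2437 / (1,262.7218 × 1.046529) = 16.41972.

16.42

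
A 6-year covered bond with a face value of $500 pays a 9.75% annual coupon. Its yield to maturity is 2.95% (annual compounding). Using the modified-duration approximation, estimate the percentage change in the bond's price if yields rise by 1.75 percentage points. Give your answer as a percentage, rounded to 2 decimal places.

-8.50%

Periodic yield y = 0.0295. Modified duration first:
  t   CF        PV=CF/(1+0.0295)^t    t·PV
  1        48.75        47.3531        47.3531
  2        48.75        45.9962        91.9924
  3        48.75        44.6782       134.0346
  4        48.75        43.3980       173.5918
  5        48.75        42.1544       210.7720
  6       548.75       460.9103     2,765.4619
  Σ                    684.4901     3,423.2057
P = 684.4901; D_Mac = 5.00110 yrs; D_mod = 5.00110/(1+0.0295) = 4.85780 yrs.
ΔP/P ≈ -D_mod · Δy = -4.85780 × (+0.0175) = -0.085011 = -8.5011%.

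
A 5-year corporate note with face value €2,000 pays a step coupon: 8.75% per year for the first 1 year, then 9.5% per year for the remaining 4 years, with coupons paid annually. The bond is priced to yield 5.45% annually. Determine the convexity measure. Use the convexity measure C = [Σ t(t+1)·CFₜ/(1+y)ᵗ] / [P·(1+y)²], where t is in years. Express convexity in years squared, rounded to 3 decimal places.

21.889

With y = 0.0545:
  t   CF        PV=CF/(1+0.0545)^t    t·PV        t(t+1)·PV
  1       175.00       165.9554       165.9554         331.9109
  2       190.00       170.8679       341.7358       1,025.2073
  3       190.00       162.0369       486.1106       1,944.4425
  4       190.00       153.6623       614.6491       3,073.2455
  5     2,190.00     1,679.6206     8,398.1030      50,388.6182
  Σ                  2,332.1431    10,006.5540      56,763.4244
P = 2,332.1431.
Convexity = Σ t(t+1)·PV / [P·(1+y)²] = 56,763.4244 / (2,332.1431 × 1.111970) = 21.88871.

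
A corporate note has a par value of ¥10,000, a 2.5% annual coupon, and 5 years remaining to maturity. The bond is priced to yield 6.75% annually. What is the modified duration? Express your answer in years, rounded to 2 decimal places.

4.43 years

Periodic yield y = 0.0675. First find Macaulay duration:
  t   CF        PV=CF/(1+0.0675)^t    t·PV
  1       250.00       234.1920       234.1920
  2       250.00       219.3836       438.7673
  3       250.00       205.5116       616.5348
  4       250.00       192.5167       770.0669
  5    10,250.00     7,394.0851    36,970.4257
  Σ                  8,245.6892    39,029.9868
P = 8,245.6892; Macaulay duration = 39,029.9868 / 8,245.6892 = 4.73338 years.
Modified duration = D_Mac / (1 + y) = 4.73338 / 1.0675 = 4.43408 years.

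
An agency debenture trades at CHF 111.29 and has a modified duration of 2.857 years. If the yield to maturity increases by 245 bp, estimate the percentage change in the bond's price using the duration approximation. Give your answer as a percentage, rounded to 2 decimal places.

-7.00%

Duration approximation: ΔP/P ≈ -D_mod · Δy = -2.857 × (+0.0245) = -0.0699965.
As a percentage: -6.99965%.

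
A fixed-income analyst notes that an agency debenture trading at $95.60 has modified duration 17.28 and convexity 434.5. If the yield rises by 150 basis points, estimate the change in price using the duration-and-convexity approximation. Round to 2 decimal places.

-$20.11

Duration effect: -D_mod·Δy = -17.28 × (+0.015) = -0.259200
Convexity effect: ½·C·(Δy)² = 0.5 × 434.5 × (0.015)² = +0.04888125
ΔP/P ≈ -0.259200 + 0.04888125 = -0.21031875
ΔP ≈ 95.60 × (-0.21031875) = -20.1064725.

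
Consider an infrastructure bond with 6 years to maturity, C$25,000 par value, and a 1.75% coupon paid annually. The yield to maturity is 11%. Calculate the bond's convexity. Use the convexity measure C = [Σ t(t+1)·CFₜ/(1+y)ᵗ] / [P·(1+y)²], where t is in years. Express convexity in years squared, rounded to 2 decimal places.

31.55

With y = 0.11:
  t   CF        PV=CF/(1+0.11)^t    t·PV        t(t+1)·PV
  1       437.50       394.1441       394.1441         788.2883
  2       437.50       355.0848       710.1696       2,130.5089
  3       437.50       319.8962       959.6887       3,838.7548
  4       437.50       288.1948     1,152.7792       5,763.8960
  5       437.50       259.6350     1,298.1748       7,789.0487
  6    25,437.50    13,599.9263    81,599.5576     571,196.9033
  Σ                 15,216.8812    86,114.5141     591,507.3999
P = 15,216.8812.
Convexity = Σ t(t+1)·PV / [P·(1+y)²] = 591,507.3999 / (15,216.8812 × 1.232100) = 31.54922.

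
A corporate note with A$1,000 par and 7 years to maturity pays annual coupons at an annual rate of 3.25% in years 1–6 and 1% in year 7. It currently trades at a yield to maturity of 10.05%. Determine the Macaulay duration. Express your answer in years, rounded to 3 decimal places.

6.189 years

Periodic yield y = 0.1005. Discount each cash flow and weight by its year:
  t   CF        PV=CF/(1+0.1005)^t    t·PV
  1        32.50        29.5320        29.5320
  2        32.50        26.8351        53.6702
  3        32.50        24.3845        73.1534
  4        32.50        22.1576        88.6305
  5        32.50        20.1341       100.6707
  6        32.50        18.2954       109.7727
  7     1,010.00       516.6436     3,616.5051
  Σ                    657.9824     4,071.9347
Price P = Σ PV = 657.9824.
Macaulay duration = Σ(t·PV) / P = 4,071.9347 / 657.9824 = 6.18852 years.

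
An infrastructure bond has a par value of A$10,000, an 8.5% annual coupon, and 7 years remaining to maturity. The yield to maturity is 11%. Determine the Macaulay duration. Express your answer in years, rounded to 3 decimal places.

5.450 years

Periodic yield y = 0.11. Discount each cash flow and weight by its year:
  t   CF        PV=CF/(1+0.11)^t    t·PV
  1       850.00       765.7658       765.7658
  2       850.00       689.8791     1,379.7581
  3       850.00       621.5127     1,864.5380
  4       850.00       559.9213     2,239.6853
  5       850.00       504.4336     2,522.1681
  6       850.00       454.4447     2,726.6683
  7    10,850.00     5,225.9938    36,581.9563
  Σ                  8,821.9509    48,080.5400
Price P = Σ PV = 8,821.9509.
Macaulay duration = Σ(t·PV) / P = 48,080.5400 / 8,821.9509 = 5.45010 years.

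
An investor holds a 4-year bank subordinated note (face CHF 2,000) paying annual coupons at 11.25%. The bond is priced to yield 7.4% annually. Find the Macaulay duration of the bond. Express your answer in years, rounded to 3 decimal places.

Periodic yield y = 0.074. Discount each cash flow and weight by its year:
  t   CF        PV=CF/(1+0.074)^t    t·PV
  1       225.00       209.4972       209.4972
  2       225.00       195.0626       390.1252
  3       225.00       181.6225       544.8675
  4     2,225.00     1,672.2950     6,689.1800
  Σ                  2,258.4773     7,833.6699
Price P = Σ PV = 2,258.4773.
Macaulay duration = Σ(t·PV) / P = 7,833.6699 / 2,258.4773 = 3.46856 years.

3.469 years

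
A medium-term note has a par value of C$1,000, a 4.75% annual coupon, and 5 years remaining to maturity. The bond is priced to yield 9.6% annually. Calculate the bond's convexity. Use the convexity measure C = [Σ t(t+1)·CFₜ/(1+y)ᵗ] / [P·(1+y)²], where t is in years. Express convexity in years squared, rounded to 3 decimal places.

21.763

With y = 0.096:
  t   CF        PV=CF/(1+0.096)^t    t·PV        t(t+1)·PV
  1        47.50        43.3394        43.3394          86.6788
  2        47.50        39.5433        79.0865         237.2596
  3        47.50        36.0796       108.2389         432.9554
  4        47.50        32.9194       131.6774         658.3872
  5     1,047.50       662.3709     3,311.8546      19,871.1278
  Σ                    814.2526     3,674.1969      21,286.4088
P = 814.2526.
Convexity = Σ t(t+1)·PV / [P·(1+y)²] = 21,286.4088 / (814.2526 × 1.201216) = 21.76317.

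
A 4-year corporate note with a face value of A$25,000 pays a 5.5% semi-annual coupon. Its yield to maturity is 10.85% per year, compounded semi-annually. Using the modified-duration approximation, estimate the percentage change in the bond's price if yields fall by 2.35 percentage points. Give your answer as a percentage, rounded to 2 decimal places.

+8.03%

Periodic yield y = 0.05425. Modified duration first:
  t   CF        PV=CF/(1+0.05425)^t    t·PV
  1       687.50       652.1224       652.1224
  2       687.50       618.5652     1,237.1304
  3       687.50       586.7348     1,760.2045
  4       687.50       556.5424     2,226.1696
  5       687.50       527.9036     2,639.5182
  6       687.50       500.7386     3,004.4314
  7       687.50       474.9714     3,324.7996
  8    25,687.50    16,833.4433   134,667.5468
  Σ                 20,751.0217   149,511.9229
P = 20,751.0217; D_Mac = 7.20504 half-year periods = 3.60252 yrs; D_mod = 3.60252/(1+0.05425) = 3.41714 yrs.
ΔP/P ≈ -D_mod · Δy = -3.41714 × (-0.0235) = +0.080303 = +8.0303%.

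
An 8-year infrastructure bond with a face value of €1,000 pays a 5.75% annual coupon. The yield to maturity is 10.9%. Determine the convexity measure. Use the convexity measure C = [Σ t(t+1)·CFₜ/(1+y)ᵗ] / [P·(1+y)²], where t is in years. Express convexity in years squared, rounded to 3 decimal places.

With y = 0.109:
  t   CF        PV=CF/(1+0.109)^t    t·PV        t(t+1)·PV
  1        57.50        51.8485        51.8485         103.6970
  2        57.50        46.7525        93.5050         280.5149
  3        57.50        42.1573       126.4720         505.8881
  4        57.50        38.0138       152.0553         760.2767
  5        57.50        34.2776       171.3879       1,028.3273
  6        57.50        30.9085       185.4513       1,298.1589
  7        57.50        27.8706       195.0945       1,560.7561
  8     1,057.50       462.1979     3,697.5835      33,278.2518
  Σ                    734.0269     4,673.3981      38,815.8708
P = 734.0269.
Convexity = Σ t(t+1)·PV / [P·(1+y)²] = 38,815.8708 / (734.0269 × 1.229881) = 42.99662.

42.997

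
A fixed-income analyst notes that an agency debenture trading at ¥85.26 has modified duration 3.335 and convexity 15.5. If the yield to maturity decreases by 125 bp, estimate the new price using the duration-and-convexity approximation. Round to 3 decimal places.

Duration effect: -D_mod·Δy = -3.335 × (-0.0125) = +0.0416875
Convexity effect: ½·C·(Δy)² = 0.5 × 15.5 × (-0.0125)² = +0.0012109375
ΔP/P ≈ +0.0416875 + 0.0012109375 = +0.0428984375
New price ≈ 85.26 × (1 + 0.0428984375) = 88.91752078125.

¥88.918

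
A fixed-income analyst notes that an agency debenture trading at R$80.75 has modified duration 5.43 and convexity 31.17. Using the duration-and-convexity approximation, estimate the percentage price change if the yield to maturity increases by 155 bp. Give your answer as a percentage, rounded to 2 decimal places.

-8.04%

Duration effect: -D_mod·Δy = -5.43 × (+0.0155) = -0.084165
Convexity effect: ½·C·(Δy)² = 0.5 × 31.17 × (0.0155)² = +0.00374429625
ΔP/P ≈ -0.084165 + 0.00374429625 = -0.08042070375
= -8.042070375%.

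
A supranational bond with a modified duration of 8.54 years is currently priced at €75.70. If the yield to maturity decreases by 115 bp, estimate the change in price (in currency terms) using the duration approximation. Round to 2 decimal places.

+€7.43

Duration approximation: ΔP/P ≈ -D_mod · Δy = -8.54 × (-0.0115) = +0.098210.
ΔP ≈ 75.70 × (+0.098210) = +7.434497.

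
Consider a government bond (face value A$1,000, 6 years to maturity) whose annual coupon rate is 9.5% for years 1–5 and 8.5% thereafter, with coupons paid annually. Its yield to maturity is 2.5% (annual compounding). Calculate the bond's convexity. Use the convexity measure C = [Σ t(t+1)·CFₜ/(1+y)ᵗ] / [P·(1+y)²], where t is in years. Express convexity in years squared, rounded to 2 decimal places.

31.33

With y = 0.025:
  t   CF        PV=CF/(1+0.025)^t    t·PV        t(t+1)·PV
  1        95.00        92.6829        92.6829         185.3659
  2        95.00        90.4224       180.8447         542.5342
  3        95.00        88.2169       264.6508       1,058.6033
  4        95.00        86.0653       344.2612       1,721.3062
  5        95.00        83.9662       419.8308       2,518.9847
  6     1,085.00       935.5921     5,613.5526      39,294.8682
  Σ                  1,376.9458     6,915.8231      45,321.6625
P = 1,376.9458.
Convexity = Σ t(t+1)·PV / [P·(1+y)²] = 45,321.6625 / (1,376.9458 × 1.050625) = 31.32862.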